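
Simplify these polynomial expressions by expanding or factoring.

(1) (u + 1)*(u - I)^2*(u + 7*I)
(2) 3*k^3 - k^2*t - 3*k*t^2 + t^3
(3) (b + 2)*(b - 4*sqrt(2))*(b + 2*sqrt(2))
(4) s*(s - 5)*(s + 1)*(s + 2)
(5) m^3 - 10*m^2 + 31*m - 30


(1) = u^4 + u^3 + 5*I*u^3 + 13*u^2 + 5*I*u^2 + 13*u - 7*I*u - 7*I
(2) = (-3*k + t)*(-k + t)*(k + t)
(3) = b^3 - 2*sqrt(2)*b^2 + 2*b^2 - 16*b - 4*sqrt(2)*b - 32
(4) = s^4 - 2*s^3 - 13*s^2 - 10*s
(5) = (m - 5)*(m - 3)*(m - 2)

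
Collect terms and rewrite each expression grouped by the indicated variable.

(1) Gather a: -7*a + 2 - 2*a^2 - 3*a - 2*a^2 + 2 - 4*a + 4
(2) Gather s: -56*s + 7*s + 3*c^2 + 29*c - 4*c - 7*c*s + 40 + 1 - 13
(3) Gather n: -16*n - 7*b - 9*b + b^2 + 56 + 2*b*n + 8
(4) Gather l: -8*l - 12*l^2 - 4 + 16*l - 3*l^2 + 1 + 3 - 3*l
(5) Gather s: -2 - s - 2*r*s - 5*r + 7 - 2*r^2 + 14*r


(1) = -4*a^2 - 14*a + 8
(2) = 3*c^2 + 25*c + s*(-7*c - 49) + 28
(3) = b^2 - 16*b + n*(2*b - 16) + 64
(4) = -15*l^2 + 5*l
(5) = -2*r^2 + 9*r + s*(-2*r - 1) + 5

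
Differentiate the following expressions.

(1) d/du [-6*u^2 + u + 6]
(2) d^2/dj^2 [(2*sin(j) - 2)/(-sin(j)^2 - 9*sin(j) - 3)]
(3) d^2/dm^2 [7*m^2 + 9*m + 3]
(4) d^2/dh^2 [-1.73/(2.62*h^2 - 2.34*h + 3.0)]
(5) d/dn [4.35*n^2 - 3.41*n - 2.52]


(1) = 1 - 12*u
(2) = 2*(sin(j)^5 - 13*sin(j)^4 - 47*sin(j)^3 - 90*sin(j)^2 + 108*sin(j) + 210)/(sin(j)^2 + 9*sin(j) + 3)^3
(3) = 14
(4) = (23.750824*h^2 - 21.212568*h - 1.73*(5.24*h - 2.34)*(10.48*h - 4.68) + 27.1956)/(2.62*h^2 - 2.34*h + 3.0)^3
(5) = 8.7*n - 3.41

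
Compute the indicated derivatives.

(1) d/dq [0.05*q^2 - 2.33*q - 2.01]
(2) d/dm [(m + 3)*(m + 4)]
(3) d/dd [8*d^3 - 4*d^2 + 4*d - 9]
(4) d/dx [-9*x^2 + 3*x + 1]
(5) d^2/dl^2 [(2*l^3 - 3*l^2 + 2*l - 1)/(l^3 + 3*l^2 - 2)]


(1) = 0.1*q - 2.33
(2) = 2*m + 7
(3) = 24*d^2 - 8*d + 4
(4) = 3 - 18*x
(5) = 6*(-3*l^6 + 2*l^5 + 12*l^4 - 12*l^3 - 19*l^2 + 18*l - 6)/(l^9 + 9*l^8 + 27*l^7 + 21*l^6 - 36*l^5 - 54*l^4 + 12*l^3 + 36*l^2 - 8)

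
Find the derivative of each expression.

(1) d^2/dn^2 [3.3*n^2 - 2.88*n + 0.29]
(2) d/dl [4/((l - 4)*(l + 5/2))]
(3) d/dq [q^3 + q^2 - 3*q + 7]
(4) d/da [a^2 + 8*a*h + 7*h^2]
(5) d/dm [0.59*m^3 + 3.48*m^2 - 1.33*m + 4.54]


(1) = 6.60000000000000
(2) = 8*(3 - 4*l)/(4*l^4 - 12*l^3 - 71*l^2 + 120*l + 400)
(3) = 3*q^2 + 2*q - 3
(4) = 2*a + 8*h
(5) = 1.77*m^2 + 6.96*m - 1.33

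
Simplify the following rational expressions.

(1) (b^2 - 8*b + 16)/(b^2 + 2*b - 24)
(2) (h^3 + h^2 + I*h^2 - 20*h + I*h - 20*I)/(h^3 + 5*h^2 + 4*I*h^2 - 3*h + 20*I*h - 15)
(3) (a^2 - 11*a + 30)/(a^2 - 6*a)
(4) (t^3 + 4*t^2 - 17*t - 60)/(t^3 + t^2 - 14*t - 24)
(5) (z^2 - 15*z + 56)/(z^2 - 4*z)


(1) = (b - 4)/(b + 6)
(2) = (h - 4)/(h + 3*I)
(3) = (a - 5)/a
(4) = (t + 5)/(t + 2)
(5) = (z^2 - 15*z + 56)/(z^2 - 4*z)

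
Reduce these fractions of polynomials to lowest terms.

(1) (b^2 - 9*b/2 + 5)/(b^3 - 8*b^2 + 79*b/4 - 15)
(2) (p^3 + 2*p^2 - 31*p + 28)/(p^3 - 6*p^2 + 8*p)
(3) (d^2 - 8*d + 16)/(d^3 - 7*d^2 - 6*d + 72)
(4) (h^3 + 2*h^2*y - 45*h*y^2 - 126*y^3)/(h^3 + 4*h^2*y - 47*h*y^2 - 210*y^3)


(1) = (2*b - 4)/(2*b^2 - 11*b + 12)
(2) = (p^2 + 6*p - 7)/(p^2 - 2*p)
(3) = (d - 4)/(d^2 - 3*d - 18)
(4) = (h + 3*y)/(h + 5*y)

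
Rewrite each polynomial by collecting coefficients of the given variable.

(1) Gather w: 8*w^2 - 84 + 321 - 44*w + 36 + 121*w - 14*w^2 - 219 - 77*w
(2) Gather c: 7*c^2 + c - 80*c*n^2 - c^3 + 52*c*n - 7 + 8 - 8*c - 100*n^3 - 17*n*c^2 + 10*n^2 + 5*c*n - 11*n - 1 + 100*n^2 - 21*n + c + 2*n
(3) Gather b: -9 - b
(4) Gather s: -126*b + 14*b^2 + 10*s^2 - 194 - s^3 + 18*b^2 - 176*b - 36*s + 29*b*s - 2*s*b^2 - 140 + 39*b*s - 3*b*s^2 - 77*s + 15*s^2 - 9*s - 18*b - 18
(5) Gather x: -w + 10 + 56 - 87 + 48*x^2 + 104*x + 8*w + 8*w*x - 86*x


(1) = 54 - 6*w^2
(2) = -c^3 + c^2*(7 - 17*n) + c*(-80*n^2 + 57*n - 6) - 100*n^3 + 110*n^2 - 30*n
(3) = -b - 9
(4) = 32*b^2 - 320*b - s^3 + s^2*(25 - 3*b) + s*(-2*b^2 + 68*b - 122) - 352
(5) = 7*w + 48*x^2 + x*(8*w + 18) - 21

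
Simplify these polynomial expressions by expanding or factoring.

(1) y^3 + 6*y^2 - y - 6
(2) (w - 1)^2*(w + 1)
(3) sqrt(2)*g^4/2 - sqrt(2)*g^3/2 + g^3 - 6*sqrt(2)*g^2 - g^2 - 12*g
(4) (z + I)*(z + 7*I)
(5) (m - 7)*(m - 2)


(1) = (y - 1)*(y + 1)*(y + 6)
(2) = w^3 - w^2 - w + 1
(3) = g*(g - 4)*(g + 3)*(sqrt(2)*g/2 + 1)
(4) = z^2 + 8*I*z - 7
(5) = m^2 - 9*m + 14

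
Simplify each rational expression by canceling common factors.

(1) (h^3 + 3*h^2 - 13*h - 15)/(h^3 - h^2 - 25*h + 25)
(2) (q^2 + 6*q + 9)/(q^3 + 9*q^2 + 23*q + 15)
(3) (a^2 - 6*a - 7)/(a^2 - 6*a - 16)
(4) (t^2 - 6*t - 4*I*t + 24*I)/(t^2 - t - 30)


(1) = (h^2 - 2*h - 3)/(h^2 - 6*h + 5)
(2) = (q + 3)/(q^2 + 6*q + 5)
(3) = (a^2 - 6*a - 7)/(a^2 - 6*a - 16)
(4) = (t - 4*I)/(t + 5)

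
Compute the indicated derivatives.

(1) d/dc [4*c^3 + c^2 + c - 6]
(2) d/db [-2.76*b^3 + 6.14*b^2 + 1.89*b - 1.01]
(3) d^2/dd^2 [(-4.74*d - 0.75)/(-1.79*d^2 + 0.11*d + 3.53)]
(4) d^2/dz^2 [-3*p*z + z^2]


(1) = 12*c^2 + 2*c + 1
(2) = -8.28*b^2 + 12.28*b + 1.89
(3) = ((-50.9076*d - 1.6422)*(-1.79*d^2 + 0.11*d + 3.53) - (3.58*d - 0.11)*(4.74*d + 0.75)*(7.16*d - 0.22))/(-1.79*d^2 + 0.11*d + 3.53)^3
(4) = 2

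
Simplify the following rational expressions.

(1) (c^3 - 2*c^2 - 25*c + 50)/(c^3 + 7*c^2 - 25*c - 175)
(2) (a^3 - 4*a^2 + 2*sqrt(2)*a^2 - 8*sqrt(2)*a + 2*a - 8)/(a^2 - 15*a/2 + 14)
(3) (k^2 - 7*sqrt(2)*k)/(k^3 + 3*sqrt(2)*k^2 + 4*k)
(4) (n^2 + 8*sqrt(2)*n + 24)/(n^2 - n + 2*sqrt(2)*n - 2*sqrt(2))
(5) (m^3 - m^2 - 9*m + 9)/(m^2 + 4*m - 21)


(1) = (c - 2)/(c + 7)
(2) = (2*a^2 + 4*sqrt(2)*a + 4)/(2*a - 7)
(3) = (k - 7*sqrt(2))/(k^2 + 3*sqrt(2)*k + 4)
(4) = (n + 6*sqrt(2))/(n - 1)
(5) = (m^2 + 2*m - 3)/(m + 7)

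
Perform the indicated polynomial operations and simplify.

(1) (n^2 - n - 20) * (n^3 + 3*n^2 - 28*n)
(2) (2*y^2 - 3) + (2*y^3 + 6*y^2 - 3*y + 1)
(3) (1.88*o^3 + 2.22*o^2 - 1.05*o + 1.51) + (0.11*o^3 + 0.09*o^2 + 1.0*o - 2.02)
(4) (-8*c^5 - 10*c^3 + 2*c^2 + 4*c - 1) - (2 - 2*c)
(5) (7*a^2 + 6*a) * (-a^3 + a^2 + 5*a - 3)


(1) = n^5 + 2*n^4 - 51*n^3 - 32*n^2 + 560*n
(2) = 2*y^3 + 8*y^2 - 3*y - 2
(3) = 1.99*o^3 + 2.31*o^2 - 0.05*o - 0.51
(4) = -8*c^5 - 10*c^3 + 2*c^2 + 6*c - 3
(5) = -7*a^5 + a^4 + 41*a^3 + 9*a^2 - 18*a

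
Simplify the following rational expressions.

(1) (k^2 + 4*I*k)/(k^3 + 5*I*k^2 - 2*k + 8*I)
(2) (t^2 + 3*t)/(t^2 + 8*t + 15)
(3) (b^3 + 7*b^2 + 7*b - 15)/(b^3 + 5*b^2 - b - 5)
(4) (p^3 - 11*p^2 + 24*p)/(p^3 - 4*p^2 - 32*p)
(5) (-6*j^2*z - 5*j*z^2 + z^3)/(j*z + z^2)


(1) = k/(k^2 + I*k + 2)
(2) = t/(t + 5)
(3) = (b + 3)/(b + 1)
(4) = (p - 3)/(p + 4)
(5) = -6*j + z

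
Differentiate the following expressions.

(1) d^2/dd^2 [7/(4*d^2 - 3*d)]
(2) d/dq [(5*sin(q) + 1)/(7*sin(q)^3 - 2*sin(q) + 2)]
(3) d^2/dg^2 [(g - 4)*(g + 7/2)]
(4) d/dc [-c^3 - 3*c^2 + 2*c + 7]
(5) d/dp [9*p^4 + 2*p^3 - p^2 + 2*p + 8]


(1) = 14*(-4*d*(4*d - 3) + (8*d - 3)^2)/(d^3*(4*d - 3)^3)
(2) = (-70*sin(q)^3 - 21*sin(q)^2 + 12)*cos(q)/(7*sin(q)^3 - 2*sin(q) + 2)^2
(3) = 2
(4) = -3*c^2 - 6*c + 2
(5) = 36*p^3 + 6*p^2 - 2*p + 2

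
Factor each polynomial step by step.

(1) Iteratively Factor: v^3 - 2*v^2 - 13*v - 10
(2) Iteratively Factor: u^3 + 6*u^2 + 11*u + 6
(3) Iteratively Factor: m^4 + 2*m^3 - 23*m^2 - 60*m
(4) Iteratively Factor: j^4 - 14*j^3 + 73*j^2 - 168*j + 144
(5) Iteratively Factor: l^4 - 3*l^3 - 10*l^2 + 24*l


(1) = (v + 2)*(v^2 - 4*v - 5) = (v + 1)*(v + 2)*(v - 5)
(2) = (u + 1)*(u^2 + 5*u + 6) = (u + 1)*(u + 3)*(u + 2)
(3) = (m)*(m^3 + 2*m^2 - 23*m - 60) = m*(m + 3)*(m^2 - m - 20) = m*(m + 3)*(m + 4)*(m - 5)
(4) = (j - 3)*(j^3 - 11*j^2 + 40*j - 48) = (j - 4)*(j - 3)*(j^2 - 7*j + 12) = (j - 4)*(j - 3)^2*(j - 4)
(5) = (l + 3)*(l^3 - 6*l^2 + 8*l) = (l - 4)*(l + 3)*(l^2 - 2*l) = (l - 4)*(l - 2)*(l + 3)*(l)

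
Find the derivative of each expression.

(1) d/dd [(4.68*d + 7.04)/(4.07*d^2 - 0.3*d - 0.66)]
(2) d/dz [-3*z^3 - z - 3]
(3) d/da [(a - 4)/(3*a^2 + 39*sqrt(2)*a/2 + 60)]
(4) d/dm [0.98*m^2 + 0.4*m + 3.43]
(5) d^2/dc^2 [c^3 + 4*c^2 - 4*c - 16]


(1) = (19.0476*d^2 - 1.404*d - (4.68*d + 7.04)*(8.14*d - 0.3) - 3.0888)/(-4.07*d^2 + 0.3*d + 0.66)^2
(2) = -9*z^2 - 1
(3) = 2*(-a^2 + 8*a + 20 + 26*sqrt(2))/(3*(2*a^4 + 26*sqrt(2)*a^3 + 249*a^2 + 520*sqrt(2)*a + 800))
(4) = 1.96*m + 0.4
(5) = 6*c + 8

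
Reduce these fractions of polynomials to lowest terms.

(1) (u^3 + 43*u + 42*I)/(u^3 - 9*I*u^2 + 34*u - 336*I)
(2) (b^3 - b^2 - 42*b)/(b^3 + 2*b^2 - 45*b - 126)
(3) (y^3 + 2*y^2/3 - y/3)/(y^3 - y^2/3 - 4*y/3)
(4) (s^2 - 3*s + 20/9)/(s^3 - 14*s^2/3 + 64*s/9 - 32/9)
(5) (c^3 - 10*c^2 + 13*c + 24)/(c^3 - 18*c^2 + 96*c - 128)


(1) = (u + I)/(u - 8*I)
(2) = b/(b + 3)
(3) = (3*y - 1)/(3*y - 4)
(4) = (3*s - 5)/(3*s^2 - 10*s + 8)
(5) = (c^2 - 2*c - 3)/(c^2 - 10*c + 16)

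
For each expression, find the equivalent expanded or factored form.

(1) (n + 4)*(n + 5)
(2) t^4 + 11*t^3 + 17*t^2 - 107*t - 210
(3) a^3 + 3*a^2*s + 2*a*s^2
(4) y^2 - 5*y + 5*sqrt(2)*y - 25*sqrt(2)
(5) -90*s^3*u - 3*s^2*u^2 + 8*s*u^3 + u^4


(1) = n^2 + 9*n + 20
(2) = (t - 3)*(t + 2)*(t + 5)*(t + 7)
(3) = a*(a + s)*(a + 2*s)
(4) = (y - 5)*(y + 5*sqrt(2))
(5) = u*(-3*s + u)*(5*s + u)*(6*s + u)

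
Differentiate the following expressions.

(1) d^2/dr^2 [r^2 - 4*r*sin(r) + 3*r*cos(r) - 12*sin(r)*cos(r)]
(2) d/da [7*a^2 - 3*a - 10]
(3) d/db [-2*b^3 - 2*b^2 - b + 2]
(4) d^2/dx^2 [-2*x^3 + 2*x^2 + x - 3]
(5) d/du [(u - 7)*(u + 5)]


(1) = 4*r*sin(r) - 3*r*cos(r) - 6*sin(r) + 24*sin(2*r) - 8*cos(r) + 2
(2) = 14*a - 3
(3) = -6*b^2 - 4*b - 1
(4) = 4 - 12*x
(5) = 2*u - 2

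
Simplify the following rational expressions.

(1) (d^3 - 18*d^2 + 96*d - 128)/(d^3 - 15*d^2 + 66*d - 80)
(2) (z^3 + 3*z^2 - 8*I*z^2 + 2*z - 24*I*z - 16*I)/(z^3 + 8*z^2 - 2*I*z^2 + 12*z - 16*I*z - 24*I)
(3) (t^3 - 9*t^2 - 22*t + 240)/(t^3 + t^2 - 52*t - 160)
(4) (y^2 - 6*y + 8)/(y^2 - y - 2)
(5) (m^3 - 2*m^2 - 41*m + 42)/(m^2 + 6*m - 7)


(1) = (d - 8)/(d - 5)
(2) = (z^2 + z*(1 - 8*I) - 8*I)/(z^2 + z*(6 - 2*I) - 12*I)
(3) = (t - 6)/(t + 4)
(4) = (y - 4)/(y + 1)
(5) = (m^2 - m - 42)/(m + 7)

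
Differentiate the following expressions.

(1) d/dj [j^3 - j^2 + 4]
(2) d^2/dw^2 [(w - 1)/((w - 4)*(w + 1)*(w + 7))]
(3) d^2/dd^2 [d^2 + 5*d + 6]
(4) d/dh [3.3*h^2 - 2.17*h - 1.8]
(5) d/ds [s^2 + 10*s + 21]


(1) = j*(3*j - 2)
(2) = 6*(w^5 + 2*w^4 + 3*w^3 + 65*w^2 + 184*w - 479)/(w^9 + 12*w^8 - 27*w^7 - 620*w^6 + 3*w^5 + 10356*w^4 + 3527*w^3 - 43092*w^2 - 58800*w - 21952)
(3) = 2
(4) = 6.6*h - 2.17
(5) = 2*s + 10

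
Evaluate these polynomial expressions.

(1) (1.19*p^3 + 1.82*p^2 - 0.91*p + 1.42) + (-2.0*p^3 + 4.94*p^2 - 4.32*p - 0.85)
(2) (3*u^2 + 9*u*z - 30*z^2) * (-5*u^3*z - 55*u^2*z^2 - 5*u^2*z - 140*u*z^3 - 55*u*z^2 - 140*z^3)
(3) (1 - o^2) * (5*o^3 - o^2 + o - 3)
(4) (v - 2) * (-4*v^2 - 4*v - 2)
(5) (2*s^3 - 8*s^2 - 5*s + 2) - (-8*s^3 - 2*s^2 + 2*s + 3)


(1) = -0.81*p^3 + 6.76*p^2 - 5.23*p + 0.57
(2) = -15*u^5*z - 210*u^4*z^2 - 15*u^4*z - 765*u^3*z^3 - 210*u^3*z^2 + 390*u^2*z^4 - 765*u^2*z^3 + 4200*u*z^5 + 390*u*z^4 + 4200*z^5
(3) = -5*o^5 + o^4 + 4*o^3 + 2*o^2 + o - 3
(4) = -4*v^3 + 4*v^2 + 6*v + 4
(5) = 10*s^3 - 6*s^2 - 7*s - 1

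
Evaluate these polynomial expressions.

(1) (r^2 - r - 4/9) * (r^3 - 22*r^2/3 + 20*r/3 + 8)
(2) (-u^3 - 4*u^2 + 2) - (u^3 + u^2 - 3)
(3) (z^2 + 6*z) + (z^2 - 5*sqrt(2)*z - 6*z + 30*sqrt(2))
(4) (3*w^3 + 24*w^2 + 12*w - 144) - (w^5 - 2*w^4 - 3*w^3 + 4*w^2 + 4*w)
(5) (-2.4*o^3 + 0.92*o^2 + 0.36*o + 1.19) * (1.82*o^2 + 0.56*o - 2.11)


(1) = r^5 - 25*r^4/3 + 122*r^3/9 + 124*r^2/27 - 296*r/27 - 32/9
(2) = -2*u^3 - 5*u^2 + 5
(3) = 2*z^2 - 5*sqrt(2)*z + 30*sqrt(2)
(4) = -w^5 + 2*w^4 + 6*w^3 + 20*w^2 + 8*w - 144
(5) = -4.368*o^5 + 0.3304*o^4 + 6.2344*o^3 + 0.4262*o^2 - 0.0932*o - 2.5109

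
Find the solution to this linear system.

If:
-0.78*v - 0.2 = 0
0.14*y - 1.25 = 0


Then:
v = -0.26
y = 8.93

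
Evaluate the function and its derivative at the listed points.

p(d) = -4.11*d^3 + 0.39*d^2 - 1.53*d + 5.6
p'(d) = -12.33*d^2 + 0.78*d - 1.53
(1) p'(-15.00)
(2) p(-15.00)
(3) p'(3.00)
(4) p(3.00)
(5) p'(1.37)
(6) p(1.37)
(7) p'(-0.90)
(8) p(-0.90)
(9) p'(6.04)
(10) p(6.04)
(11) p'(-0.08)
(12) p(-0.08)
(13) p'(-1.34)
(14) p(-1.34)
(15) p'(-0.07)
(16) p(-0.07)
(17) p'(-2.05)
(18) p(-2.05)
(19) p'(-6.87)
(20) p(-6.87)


(1) = -2787.48
(2) = 13987.55
(3) = -110.16
(4) = -106.45
(5) = -23.60
(6) = -6.33
(7) = -12.22
(8) = 10.29
(9) = -446.64
(10) = -895.05
(11) = -1.67
(12) = 5.73
(13) = -24.71
(14) = 18.24
(15) = -1.65
(16) = 5.71
(17) = -54.95
(18) = 45.78
(19) = -588.83
(20) = 1367.16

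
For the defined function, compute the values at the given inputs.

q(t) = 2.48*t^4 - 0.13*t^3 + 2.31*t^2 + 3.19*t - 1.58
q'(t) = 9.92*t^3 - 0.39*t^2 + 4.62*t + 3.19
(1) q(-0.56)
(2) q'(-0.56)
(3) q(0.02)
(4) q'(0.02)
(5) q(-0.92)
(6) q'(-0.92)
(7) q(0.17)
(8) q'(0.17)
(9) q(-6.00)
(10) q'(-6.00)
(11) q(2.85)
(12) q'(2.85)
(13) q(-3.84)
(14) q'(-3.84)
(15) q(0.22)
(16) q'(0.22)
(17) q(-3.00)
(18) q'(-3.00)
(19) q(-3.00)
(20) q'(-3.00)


(1) = -2.38
(2) = -1.26
(3) = -1.52
(4) = 3.28
(5) = -0.68
(6) = -9.12
(7) = -0.97
(8) = 4.01
(9) = 3304.60
(10) = -2181.29
(11) = 186.88
(12) = 242.83
(13) = 566.83
(14) = -582.00
(15) = -0.76
(16) = 4.29
(17) = 214.03
(18) = -282.02
(19) = 214.03
(20) = -282.02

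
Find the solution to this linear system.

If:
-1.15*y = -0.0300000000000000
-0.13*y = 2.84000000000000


Then:
No Solution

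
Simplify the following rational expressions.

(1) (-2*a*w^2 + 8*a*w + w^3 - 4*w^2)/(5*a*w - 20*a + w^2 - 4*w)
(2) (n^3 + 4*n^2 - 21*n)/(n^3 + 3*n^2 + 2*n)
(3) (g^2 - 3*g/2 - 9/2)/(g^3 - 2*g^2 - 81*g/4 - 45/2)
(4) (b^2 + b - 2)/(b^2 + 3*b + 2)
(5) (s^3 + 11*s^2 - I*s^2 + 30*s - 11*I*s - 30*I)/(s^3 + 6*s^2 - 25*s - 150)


(1) = (-2*a*w + w^2)/(5*a + w)
(2) = (n^2 + 4*n - 21)/(n^2 + 3*n + 2)
(3) = (2*g - 6)/(2*g^2 - 7*g - 30)
(4) = (b - 1)/(b + 1)
(5) = (s - I)/(s - 5)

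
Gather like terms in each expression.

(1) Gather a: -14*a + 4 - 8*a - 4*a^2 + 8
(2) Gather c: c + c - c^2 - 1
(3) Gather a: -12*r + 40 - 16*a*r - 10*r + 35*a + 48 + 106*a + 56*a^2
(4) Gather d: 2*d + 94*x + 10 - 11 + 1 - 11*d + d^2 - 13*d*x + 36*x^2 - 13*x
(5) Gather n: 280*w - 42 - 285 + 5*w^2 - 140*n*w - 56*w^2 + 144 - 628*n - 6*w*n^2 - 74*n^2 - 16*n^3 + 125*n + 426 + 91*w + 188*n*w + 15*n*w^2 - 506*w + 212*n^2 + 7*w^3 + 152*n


(1) = -4*a^2 - 22*a + 12
(2) = -c^2 + 2*c - 1
(3) = 56*a^2 + a*(141 - 16*r) - 22*r + 88
(4) = d^2 + d*(-13*x - 9) + 36*x^2 + 81*x
(5) = -16*n^3 + n^2*(138 - 6*w) + n*(15*w^2 + 48*w - 351) + 7*w^3 - 51*w^2 - 135*w + 243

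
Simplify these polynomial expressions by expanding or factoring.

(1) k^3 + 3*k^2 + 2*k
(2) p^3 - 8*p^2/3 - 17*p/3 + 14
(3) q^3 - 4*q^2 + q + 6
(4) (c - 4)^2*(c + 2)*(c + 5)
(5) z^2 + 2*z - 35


(1) = k*(k + 1)*(k + 2)
(2) = (p - 3)*(p - 2)*(p + 7/3)
(3) = (q - 3)*(q - 2)*(q + 1)
(4) = c^4 - c^3 - 30*c^2 + 32*c + 160
(5) = (z - 5)*(z + 7)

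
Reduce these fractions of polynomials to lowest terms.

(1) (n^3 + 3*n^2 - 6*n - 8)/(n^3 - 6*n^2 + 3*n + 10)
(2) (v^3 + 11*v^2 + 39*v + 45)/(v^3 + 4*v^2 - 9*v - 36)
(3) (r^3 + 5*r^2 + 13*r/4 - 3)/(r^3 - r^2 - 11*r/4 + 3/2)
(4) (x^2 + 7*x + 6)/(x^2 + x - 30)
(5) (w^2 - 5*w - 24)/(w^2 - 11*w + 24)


(1) = (n + 4)/(n - 5)
(2) = (v^2 + 8*v + 15)/(v^2 + v - 12)
(3) = (r + 4)/(r - 2)
(4) = (x + 1)/(x - 5)
(5) = (w + 3)/(w - 3)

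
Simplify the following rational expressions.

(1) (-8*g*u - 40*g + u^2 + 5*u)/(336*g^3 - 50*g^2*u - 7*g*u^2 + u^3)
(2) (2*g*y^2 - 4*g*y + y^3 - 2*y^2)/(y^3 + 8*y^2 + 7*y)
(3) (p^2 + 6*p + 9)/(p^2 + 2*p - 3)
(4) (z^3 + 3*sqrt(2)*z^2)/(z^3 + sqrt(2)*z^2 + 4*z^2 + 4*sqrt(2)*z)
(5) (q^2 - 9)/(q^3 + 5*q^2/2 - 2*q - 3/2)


(1) = (u + 5)/(-42*g^2 + g*u + u^2)
(2) = (2*g*y - 4*g + y^2 - 2*y)/(y^2 + 8*y + 7)
(3) = (p + 3)/(p - 1)
(4) = (z^2 + 3*sqrt(2)*z)/(z^2 + z*(sqrt(2) + 4) + 4*sqrt(2))
(5) = (2*q - 6)/(2*q^2 - q - 1)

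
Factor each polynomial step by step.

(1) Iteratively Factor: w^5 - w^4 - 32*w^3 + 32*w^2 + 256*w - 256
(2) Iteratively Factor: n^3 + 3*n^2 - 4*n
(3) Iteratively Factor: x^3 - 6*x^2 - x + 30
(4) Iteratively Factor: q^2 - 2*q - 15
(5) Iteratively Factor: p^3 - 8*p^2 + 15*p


(1) = (w + 4)*(w^4 - 5*w^3 - 12*w^2 + 80*w - 64) = (w - 4)*(w + 4)*(w^3 - w^2 - 16*w + 16) = (w - 4)*(w + 4)^2*(w^2 - 5*w + 4) = (w - 4)^2*(w + 4)^2*(w - 1)
(2) = (n + 4)*(n^2 - n) = (n - 1)*(n + 4)*(n)
(3) = (x + 2)*(x^2 - 8*x + 15) = (x - 3)*(x + 2)*(x - 5)
(4) = (q + 3)*(q - 5)
(5) = (p - 5)*(p^2 - 3*p) = (p - 5)*(p - 3)*(p)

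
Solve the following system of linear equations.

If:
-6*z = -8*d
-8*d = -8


Then:
d = 1
z = 4/3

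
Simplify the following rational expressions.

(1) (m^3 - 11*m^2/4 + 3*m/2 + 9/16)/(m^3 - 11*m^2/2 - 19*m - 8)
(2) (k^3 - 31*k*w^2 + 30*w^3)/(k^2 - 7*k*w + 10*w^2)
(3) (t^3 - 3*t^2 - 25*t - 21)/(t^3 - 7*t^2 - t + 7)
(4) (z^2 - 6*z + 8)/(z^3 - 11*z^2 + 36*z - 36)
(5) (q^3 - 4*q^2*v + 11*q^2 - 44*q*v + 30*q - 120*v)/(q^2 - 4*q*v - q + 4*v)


(1) = (16*m^3 - 44*m^2 + 24*m + 9)/(16*m^3 - 88*m^2 - 304*m - 128)
(2) = (-k^2 - 5*k*w + 6*w^2)/(-k + 2*w)
(3) = (t + 3)/(t - 1)
(4) = (z - 4)/(z^2 - 9*z + 18)
(5) = (q^2 + 11*q + 30)/(q - 1)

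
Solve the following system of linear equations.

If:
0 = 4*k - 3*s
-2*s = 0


Then:
k = 0
s = 0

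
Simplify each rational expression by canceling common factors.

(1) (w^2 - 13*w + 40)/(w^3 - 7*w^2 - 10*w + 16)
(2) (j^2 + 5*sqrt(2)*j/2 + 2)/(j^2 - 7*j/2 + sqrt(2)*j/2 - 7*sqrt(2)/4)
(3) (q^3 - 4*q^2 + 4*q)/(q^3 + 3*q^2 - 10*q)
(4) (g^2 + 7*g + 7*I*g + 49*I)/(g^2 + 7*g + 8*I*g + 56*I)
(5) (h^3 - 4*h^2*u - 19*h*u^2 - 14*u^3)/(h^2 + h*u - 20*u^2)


(1) = (w - 5)/(w^2 + w - 2)
(2) = (8*j + 16*sqrt(2))/(8*j - 28)
(3) = (q - 2)/(q + 5)
(4) = (g + 7*I)/(g + 8*I)
(5) = (-h^3 + 4*h^2*u + 19*h*u^2 + 14*u^3)/(-h^2 - h*u + 20*u^2)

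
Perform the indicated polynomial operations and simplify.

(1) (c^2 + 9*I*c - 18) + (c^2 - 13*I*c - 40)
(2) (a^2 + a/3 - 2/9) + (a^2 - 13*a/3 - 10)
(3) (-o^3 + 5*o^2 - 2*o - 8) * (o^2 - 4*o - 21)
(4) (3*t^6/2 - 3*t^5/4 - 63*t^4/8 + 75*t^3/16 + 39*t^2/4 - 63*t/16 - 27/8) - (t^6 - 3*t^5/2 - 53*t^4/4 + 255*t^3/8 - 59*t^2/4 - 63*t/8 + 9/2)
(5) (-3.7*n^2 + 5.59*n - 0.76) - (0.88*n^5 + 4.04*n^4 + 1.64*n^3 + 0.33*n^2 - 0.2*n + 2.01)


(1) = 2*c^2 - 4*I*c - 58
(2) = 2*a^2 - 4*a - 92/9
(3) = -o^5 + 9*o^4 - o^3 - 105*o^2 + 74*o + 168
(4) = t^6/2 + 3*t^5/4 + 43*t^4/8 - 435*t^3/16 + 49*t^2/2 + 63*t/16 - 63/8
(5) = -0.88*n^5 - 4.04*n^4 - 1.64*n^3 - 4.03*n^2 + 5.79*n - 2.77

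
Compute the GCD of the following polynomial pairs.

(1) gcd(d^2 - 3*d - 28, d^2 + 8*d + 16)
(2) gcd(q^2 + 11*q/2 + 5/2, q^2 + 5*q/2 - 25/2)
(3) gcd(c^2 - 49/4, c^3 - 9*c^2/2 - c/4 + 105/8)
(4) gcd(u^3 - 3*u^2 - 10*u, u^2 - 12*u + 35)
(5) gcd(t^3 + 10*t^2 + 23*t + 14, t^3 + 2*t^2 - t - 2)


(1) = gcd((d - 7)*(d + 4), (d + 4)^2) = d + 4
(2) = gcd((q + 1/2)*(q + 5), (q - 5/2)*(q + 5)) = q + 5
(3) = gcd((c - 7/2)*(c + 7/2), (c - 7/2)*(c - 5/2)*(c + 3/2)) = c - 7/2
(4) = gcd(u*(u - 5)*(u + 2), (u - 7)*(u - 5)) = u - 5
(5) = t^2 + 3*t + 2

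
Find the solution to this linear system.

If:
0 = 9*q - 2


Then:
q = 2/9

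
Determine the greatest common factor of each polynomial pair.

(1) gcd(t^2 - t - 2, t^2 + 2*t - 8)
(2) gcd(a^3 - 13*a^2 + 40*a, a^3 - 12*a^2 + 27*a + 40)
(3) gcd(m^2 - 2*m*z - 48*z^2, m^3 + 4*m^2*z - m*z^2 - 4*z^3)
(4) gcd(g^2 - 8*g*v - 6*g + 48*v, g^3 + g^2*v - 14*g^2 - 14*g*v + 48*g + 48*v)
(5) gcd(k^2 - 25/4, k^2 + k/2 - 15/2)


(1) = gcd((t - 2)*(t + 1), (t - 2)*(t + 4)) = t - 2
(2) = a^2 - 13*a + 40
(3) = 1
(4) = g - 6
(5) = gcd((k - 5/2)*(k + 5/2), (k - 5/2)*(k + 3)) = k - 5/2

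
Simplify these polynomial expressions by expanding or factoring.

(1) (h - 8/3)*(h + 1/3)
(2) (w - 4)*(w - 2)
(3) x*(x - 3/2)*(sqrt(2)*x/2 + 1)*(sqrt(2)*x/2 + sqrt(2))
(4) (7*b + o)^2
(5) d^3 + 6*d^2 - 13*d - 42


(1) = h^2 - 7*h/3 - 8/9
(2) = w^2 - 6*w + 8
(3) = x^4/2 + x^3/4 + sqrt(2)*x^3/2 - 3*x^2/2 + sqrt(2)*x^2/4 - 3*sqrt(2)*x/2
(4) = 49*b^2 + 14*b*o + o^2
(5) = (d - 3)*(d + 2)*(d + 7)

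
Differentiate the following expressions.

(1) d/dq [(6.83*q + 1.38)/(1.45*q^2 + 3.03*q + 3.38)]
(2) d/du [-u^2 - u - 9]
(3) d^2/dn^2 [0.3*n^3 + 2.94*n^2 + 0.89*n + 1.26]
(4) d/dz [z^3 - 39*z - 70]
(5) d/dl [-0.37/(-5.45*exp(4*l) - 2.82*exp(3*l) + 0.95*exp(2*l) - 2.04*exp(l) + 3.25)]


(1) = (-9.9035*q^2 - 4.002*q + 18.904)/(2.1025*q^4 + 8.787*q^3 + 18.9829*q^2 + 20.4828*q + 11.4244)
(2) = -2*u - 1
(3) = 1.8*n + 5.88
(4) = 3*z^2 - 39
(5) = (-8.066*exp(3*l) - 3.1302*exp(2*l) + 0.703*exp(l) - 0.7548)*exp(l)/(5.45*exp(4*l) + 2.82*exp(3*l) - 0.95*exp(2*l) + 2.04*exp(l) - 3.25)^2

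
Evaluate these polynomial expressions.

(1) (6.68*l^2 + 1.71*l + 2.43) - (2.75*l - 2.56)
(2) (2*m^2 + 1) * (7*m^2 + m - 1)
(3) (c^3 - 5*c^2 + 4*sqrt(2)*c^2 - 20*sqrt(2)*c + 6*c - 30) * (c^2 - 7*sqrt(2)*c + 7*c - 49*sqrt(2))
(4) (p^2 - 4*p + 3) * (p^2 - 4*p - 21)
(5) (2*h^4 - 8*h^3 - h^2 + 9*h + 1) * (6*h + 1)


(1) = 6.68*l^2 - 1.04*l + 4.99
(2) = 14*m^4 + 2*m^3 + 5*m^2 + m - 1
(3) = c^5 - 3*sqrt(2)*c^4 + 2*c^4 - 85*c^3 - 6*sqrt(2)*c^3 - 100*c^2 + 63*sqrt(2)*c^2 - 84*sqrt(2)*c + 1750*c + 1470*sqrt(2)
(4) = p^4 - 8*p^3 - 2*p^2 + 72*p - 63
(5) = 12*h^5 - 46*h^4 - 14*h^3 + 53*h^2 + 15*h + 1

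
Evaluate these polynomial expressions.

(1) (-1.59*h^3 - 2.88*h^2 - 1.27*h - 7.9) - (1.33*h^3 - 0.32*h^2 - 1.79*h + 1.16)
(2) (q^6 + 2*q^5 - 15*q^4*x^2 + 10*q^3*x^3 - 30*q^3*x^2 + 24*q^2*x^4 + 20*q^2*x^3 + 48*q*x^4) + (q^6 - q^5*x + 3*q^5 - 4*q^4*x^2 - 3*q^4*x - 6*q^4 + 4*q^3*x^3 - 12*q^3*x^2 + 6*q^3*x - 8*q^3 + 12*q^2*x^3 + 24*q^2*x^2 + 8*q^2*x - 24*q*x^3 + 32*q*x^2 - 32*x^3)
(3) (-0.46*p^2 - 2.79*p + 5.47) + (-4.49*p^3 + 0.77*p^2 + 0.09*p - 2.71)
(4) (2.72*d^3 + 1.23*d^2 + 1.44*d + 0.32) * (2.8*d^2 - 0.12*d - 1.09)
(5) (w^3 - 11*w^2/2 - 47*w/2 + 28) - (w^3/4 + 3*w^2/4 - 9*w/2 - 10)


(1) = -2.92*h^3 - 2.56*h^2 + 0.52*h - 9.06
(2) = 2*q^6 - q^5*x + 5*q^5 - 19*q^4*x^2 - 3*q^4*x - 6*q^4 + 14*q^3*x^3 - 42*q^3*x^2 + 6*q^3*x - 8*q^3 + 24*q^2*x^4 + 32*q^2*x^3 + 24*q^2*x^2 + 8*q^2*x + 48*q*x^4 - 24*q*x^3 + 32*q*x^2 - 32*x^3
(3) = -4.49*p^3 + 0.31*p^2 - 2.7*p + 2.76
(4) = 7.616*d^5 + 3.1176*d^4 + 0.9196*d^3 - 0.6175*d^2 - 1.608*d - 0.3488
(5) = 3*w^3/4 - 25*w^2/4 - 19*w + 38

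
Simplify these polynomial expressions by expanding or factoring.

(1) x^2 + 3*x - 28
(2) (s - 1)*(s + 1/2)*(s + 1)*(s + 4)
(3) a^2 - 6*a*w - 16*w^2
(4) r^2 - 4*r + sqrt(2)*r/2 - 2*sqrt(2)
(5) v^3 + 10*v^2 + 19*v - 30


(1) = (x - 4)*(x + 7)
(2) = s^4 + 9*s^3/2 + s^2 - 9*s/2 - 2
(3) = (a - 8*w)*(a + 2*w)
(4) = (r - 4)*(r + sqrt(2)/2)
(5) = (v - 1)*(v + 5)*(v + 6)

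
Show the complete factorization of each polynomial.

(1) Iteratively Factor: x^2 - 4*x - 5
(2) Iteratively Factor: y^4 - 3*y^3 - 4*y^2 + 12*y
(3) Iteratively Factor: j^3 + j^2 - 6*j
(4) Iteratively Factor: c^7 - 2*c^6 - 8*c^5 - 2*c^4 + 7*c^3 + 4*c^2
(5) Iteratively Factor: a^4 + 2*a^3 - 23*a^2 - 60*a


(1) = (x + 1)*(x - 5)
(2) = (y + 2)*(y^3 - 5*y^2 + 6*y) = (y - 2)*(y + 2)*(y^2 - 3*y) = y*(y - 2)*(y + 2)*(y - 3)
(3) = (j)*(j^2 + j - 6) = j*(j + 3)*(j - 2)
(4) = (c + 1)*(c^6 - 3*c^5 - 5*c^4 + 3*c^3 + 4*c^2) = (c + 1)^2*(c^5 - 4*c^4 - c^3 + 4*c^2) = (c + 1)^3*(c^4 - 5*c^3 + 4*c^2) = c*(c + 1)^3*(c^3 - 5*c^2 + 4*c) = c*(c - 4)*(c + 1)^3*(c^2 - c) = c*(c - 4)*(c - 1)*(c + 1)^3*(c)
(5) = (a - 5)*(a^3 + 7*a^2 + 12*a) = (a - 5)*(a + 4)*(a^2 + 3*a) = (a - 5)*(a + 3)*(a + 4)*(a)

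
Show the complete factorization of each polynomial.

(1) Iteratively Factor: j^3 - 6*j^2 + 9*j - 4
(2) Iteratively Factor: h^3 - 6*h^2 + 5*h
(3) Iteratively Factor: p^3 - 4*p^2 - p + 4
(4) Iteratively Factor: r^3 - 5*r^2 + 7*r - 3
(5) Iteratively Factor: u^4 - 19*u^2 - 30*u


(1) = (j - 1)*(j^2 - 5*j + 4) = (j - 1)^2*(j - 4)
(2) = (h - 1)*(h^2 - 5*h) = h*(h - 1)*(h - 5)
(3) = (p - 4)*(p^2 - 1) = (p - 4)*(p - 1)*(p + 1)
(4) = (r - 1)*(r^2 - 4*r + 3) = (r - 3)*(r - 1)*(r - 1)
(5) = (u + 3)*(u^3 - 3*u^2 - 10*u) = (u - 5)*(u + 3)*(u^2 + 2*u) = u*(u - 5)*(u + 3)*(u + 2)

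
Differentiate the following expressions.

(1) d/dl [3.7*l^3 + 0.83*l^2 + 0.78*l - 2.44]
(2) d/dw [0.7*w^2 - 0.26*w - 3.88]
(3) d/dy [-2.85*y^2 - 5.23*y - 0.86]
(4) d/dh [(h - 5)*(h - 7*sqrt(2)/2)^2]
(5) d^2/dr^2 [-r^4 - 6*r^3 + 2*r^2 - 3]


(1) = 11.1*l^2 + 1.66*l + 0.78
(2) = 1.4*w - 0.26
(3) = -5.7*y - 5.23
(4) = (2*h - 7*sqrt(2))*(6*h - 20 - 7*sqrt(2))/4
(5) = -12*r^2 - 36*r + 4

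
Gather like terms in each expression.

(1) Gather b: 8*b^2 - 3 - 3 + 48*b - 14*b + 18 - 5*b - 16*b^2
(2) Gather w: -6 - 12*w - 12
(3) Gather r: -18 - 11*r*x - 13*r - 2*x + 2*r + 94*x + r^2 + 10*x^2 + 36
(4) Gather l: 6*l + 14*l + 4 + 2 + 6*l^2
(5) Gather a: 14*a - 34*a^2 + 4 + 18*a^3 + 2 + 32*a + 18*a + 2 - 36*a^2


(1) = -8*b^2 + 29*b + 12
(2) = -12*w - 18
(3) = r^2 + r*(-11*x - 11) + 10*x^2 + 92*x + 18
(4) = 6*l^2 + 20*l + 6
(5) = 18*a^3 - 70*a^2 + 64*a + 8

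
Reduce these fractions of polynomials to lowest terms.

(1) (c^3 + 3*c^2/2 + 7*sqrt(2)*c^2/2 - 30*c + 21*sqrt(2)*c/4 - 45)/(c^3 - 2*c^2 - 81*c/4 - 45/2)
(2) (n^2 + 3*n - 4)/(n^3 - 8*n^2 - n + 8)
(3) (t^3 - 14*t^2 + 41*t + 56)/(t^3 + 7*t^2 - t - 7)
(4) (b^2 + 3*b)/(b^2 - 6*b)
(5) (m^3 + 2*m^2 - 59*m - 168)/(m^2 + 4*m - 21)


(1) = (16*c^2 + 56*sqrt(2)*c - 480)/(16*c^2 - 56*c - 240)
(2) = (n + 4)/(n^2 - 7*n - 8)
(3) = (t^2 - 15*t + 56)/(t^2 + 6*t - 7)
(4) = (b + 3)/(b - 6)
(5) = (m^2 - 5*m - 24)/(m - 3)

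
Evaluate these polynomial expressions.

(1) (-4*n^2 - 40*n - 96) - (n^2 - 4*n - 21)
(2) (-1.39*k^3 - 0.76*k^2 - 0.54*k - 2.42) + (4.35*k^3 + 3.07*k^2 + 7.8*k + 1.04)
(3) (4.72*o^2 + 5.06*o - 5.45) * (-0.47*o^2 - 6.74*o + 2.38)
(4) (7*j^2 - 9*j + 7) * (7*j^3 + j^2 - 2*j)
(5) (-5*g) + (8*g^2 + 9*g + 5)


(1) = -5*n^2 - 36*n - 75
(2) = 2.96*k^3 + 2.31*k^2 + 7.26*k - 1.38
(3) = -2.2184*o^4 - 34.191*o^3 - 20.3093*o^2 + 48.7758*o - 12.971
(4) = 49*j^5 - 56*j^4 + 26*j^3 + 25*j^2 - 14*j
(5) = 8*g^2 + 4*g + 5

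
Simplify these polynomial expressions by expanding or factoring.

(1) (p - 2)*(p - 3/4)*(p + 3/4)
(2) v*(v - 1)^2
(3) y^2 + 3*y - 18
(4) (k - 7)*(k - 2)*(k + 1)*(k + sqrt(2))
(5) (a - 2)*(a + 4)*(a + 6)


(1) = p^3 - 2*p^2 - 9*p/16 + 9/8
(2) = v^3 - 2*v^2 + v
(3) = (y - 3)*(y + 6)
(4) = k^4 - 8*k^3 + sqrt(2)*k^3 - 8*sqrt(2)*k^2 + 5*k^2 + 5*sqrt(2)*k + 14*k + 14*sqrt(2)
(5) = a^3 + 8*a^2 + 4*a - 48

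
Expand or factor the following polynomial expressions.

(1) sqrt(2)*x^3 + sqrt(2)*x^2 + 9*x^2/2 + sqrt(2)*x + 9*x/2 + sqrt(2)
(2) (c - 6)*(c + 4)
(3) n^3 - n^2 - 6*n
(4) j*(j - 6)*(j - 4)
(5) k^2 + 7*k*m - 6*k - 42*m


(1) = (x + 1)*(x + 2*sqrt(2))*(sqrt(2)*x + 1/2)
(2) = c^2 - 2*c - 24
(3) = n*(n - 3)*(n + 2)
(4) = j^3 - 10*j^2 + 24*j
(5) = (k - 6)*(k + 7*m)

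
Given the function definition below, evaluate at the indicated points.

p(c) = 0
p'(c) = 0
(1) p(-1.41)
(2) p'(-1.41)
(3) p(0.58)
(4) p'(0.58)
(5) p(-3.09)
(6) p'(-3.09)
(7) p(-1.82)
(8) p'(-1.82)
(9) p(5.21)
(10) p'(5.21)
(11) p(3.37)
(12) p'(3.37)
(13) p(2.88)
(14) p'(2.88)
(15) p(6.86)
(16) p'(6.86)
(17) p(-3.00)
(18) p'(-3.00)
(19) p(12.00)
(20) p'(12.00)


(1) = 0.00
(2) = 0.00
(3) = 0.00
(4) = 0.00
(5) = 0.00
(6) = 0.00
(7) = 0.00
(8) = 0.00
(9) = 0.00
(10) = 0.00
(11) = 0.00
(12) = 0.00
(13) = 0.00
(14) = 0.00
(15) = 0.00
(16) = 0.00
(17) = 0.00
(18) = 0.00
(19) = 0.00
(20) = 0.00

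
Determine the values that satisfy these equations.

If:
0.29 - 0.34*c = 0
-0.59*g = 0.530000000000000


Then:
c = 0.85
g = -0.90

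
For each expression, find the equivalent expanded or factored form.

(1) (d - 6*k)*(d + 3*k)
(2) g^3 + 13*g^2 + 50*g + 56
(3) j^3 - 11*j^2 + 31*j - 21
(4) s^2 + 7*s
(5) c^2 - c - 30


(1) = d^2 - 3*d*k - 18*k^2
(2) = (g + 2)*(g + 4)*(g + 7)
(3) = (j - 7)*(j - 3)*(j - 1)
(4) = s*(s + 7)
(5) = (c - 6)*(c + 5)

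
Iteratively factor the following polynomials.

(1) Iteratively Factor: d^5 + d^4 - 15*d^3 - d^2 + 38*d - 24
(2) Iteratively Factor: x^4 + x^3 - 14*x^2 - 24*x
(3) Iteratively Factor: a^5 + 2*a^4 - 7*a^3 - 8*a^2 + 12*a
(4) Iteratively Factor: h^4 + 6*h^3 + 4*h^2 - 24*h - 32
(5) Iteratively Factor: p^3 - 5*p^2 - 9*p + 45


(1) = (d + 2)*(d^4 - d^3 - 13*d^2 + 25*d - 12) = (d - 1)*(d + 2)*(d^3 - 13*d + 12) = (d - 1)^2*(d + 2)*(d^2 + d - 12) = (d - 1)^2*(d + 2)*(d + 4)*(d - 3)
(2) = (x + 2)*(x^3 - x^2 - 12*x) = (x + 2)*(x + 3)*(x^2 - 4*x) = x*(x + 2)*(x + 3)*(x - 4)
(3) = (a + 3)*(a^4 - a^3 - 4*a^2 + 4*a) = (a - 2)*(a + 3)*(a^3 + a^2 - 2*a) = a*(a - 2)*(a + 3)*(a^2 + a - 2) = a*(a - 2)*(a + 2)*(a + 3)*(a - 1)
(4) = (h + 2)*(h^3 + 4*h^2 - 4*h - 16) = (h + 2)*(h + 4)*(h^2 - 4) = (h - 2)*(h + 2)*(h + 4)*(h + 2)
(5) = (p + 3)*(p^2 - 8*p + 15) = (p - 3)*(p + 3)*(p - 5)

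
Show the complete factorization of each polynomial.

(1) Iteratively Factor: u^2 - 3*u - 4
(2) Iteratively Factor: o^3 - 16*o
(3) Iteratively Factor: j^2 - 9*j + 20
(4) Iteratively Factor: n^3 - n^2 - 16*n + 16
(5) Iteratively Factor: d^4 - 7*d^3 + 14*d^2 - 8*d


(1) = (u - 4)*(u + 1)
(2) = (o + 4)*(o^2 - 4*o) = (o - 4)*(o + 4)*(o)
(3) = (j - 4)*(j - 5)
(4) = (n - 1)*(n^2 - 16) = (n - 4)*(n - 1)*(n + 4)
(5) = (d)*(d^3 - 7*d^2 + 14*d - 8) = d*(d - 1)*(d^2 - 6*d + 8) = d*(d - 4)*(d - 1)*(d - 2)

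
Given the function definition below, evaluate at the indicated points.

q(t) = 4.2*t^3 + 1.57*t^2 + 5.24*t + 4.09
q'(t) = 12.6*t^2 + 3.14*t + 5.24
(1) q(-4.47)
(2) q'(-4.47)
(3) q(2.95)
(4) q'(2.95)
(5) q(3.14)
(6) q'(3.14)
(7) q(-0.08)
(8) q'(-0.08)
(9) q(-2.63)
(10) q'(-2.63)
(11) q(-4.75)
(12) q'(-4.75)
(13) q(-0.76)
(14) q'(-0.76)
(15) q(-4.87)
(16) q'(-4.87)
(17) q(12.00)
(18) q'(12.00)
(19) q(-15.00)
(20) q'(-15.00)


(1) = -363.08
(2) = 242.96
(3) = 141.03
(4) = 124.15
(5) = 166.05
(6) = 139.33
(7) = 3.68
(8) = 5.07
(9) = -75.24
(10) = 84.13
(11) = -435.50
(12) = 274.61
(13) = -0.83
(14) = 10.13
(15) = -469.30
(16) = 288.78
(17) = 7550.65
(18) = 1857.32
(19) = -13896.26
(20) = 2793.14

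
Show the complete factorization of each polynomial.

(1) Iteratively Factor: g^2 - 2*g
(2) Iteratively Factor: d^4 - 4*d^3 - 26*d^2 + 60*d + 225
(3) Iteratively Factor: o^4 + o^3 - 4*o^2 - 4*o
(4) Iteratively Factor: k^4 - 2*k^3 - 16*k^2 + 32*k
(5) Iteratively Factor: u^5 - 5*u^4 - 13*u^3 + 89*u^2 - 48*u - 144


(1) = (g)*(g - 2)
(2) = (d + 3)*(d^3 - 7*d^2 - 5*d + 75) = (d + 3)^2*(d^2 - 10*d + 25) = (d - 5)*(d + 3)^2*(d - 5)
(3) = (o + 1)*(o^3 - 4*o) = o*(o + 1)*(o^2 - 4) = o*(o - 2)*(o + 1)*(o + 2)
(4) = (k - 4)*(k^3 + 2*k^2 - 8*k) = k*(k - 4)*(k^2 + 2*k - 8) = k*(k - 4)*(k - 2)*(k + 4)
(5) = (u + 1)*(u^4 - 6*u^3 - 7*u^2 + 96*u - 144) = (u + 1)*(u + 4)*(u^3 - 10*u^2 + 33*u - 36) = (u - 4)*(u + 1)*(u + 4)*(u^2 - 6*u + 9) = (u - 4)*(u - 3)*(u + 1)*(u + 4)*(u - 3)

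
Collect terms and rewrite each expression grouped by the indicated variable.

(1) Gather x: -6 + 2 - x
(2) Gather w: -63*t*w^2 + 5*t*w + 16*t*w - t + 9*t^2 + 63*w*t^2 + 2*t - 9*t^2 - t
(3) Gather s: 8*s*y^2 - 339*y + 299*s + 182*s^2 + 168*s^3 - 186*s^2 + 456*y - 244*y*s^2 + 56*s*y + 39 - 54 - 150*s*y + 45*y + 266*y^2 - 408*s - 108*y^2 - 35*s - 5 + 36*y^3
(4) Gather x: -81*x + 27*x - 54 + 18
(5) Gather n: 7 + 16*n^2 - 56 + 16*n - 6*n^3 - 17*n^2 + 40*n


(1) = -x - 4
(2) = -63*t*w^2 + w*(63*t^2 + 21*t)
(3) = 168*s^3 + s^2*(-244*y - 4) + s*(8*y^2 - 94*y - 144) + 36*y^3 + 158*y^2 + 162*y - 20
(4) = -54*x - 36
(5) = -6*n^3 - n^2 + 56*n - 49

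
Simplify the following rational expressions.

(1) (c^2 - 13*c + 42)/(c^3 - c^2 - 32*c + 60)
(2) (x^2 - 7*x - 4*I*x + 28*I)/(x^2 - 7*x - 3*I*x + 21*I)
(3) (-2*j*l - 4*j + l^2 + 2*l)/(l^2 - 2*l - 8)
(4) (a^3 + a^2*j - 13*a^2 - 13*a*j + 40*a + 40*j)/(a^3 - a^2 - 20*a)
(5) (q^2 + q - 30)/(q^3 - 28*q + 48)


(1) = (c^2 - 13*c + 42)/(c^3 - c^2 - 32*c + 60)
(2) = (x - 4*I)/(x - 3*I)
(3) = (-2*j + l)/(l - 4)
(4) = (a^2 + a*j - 8*a - 8*j)/(a^2 + 4*a)
(5) = (q - 5)/(q^2 - 6*q + 8)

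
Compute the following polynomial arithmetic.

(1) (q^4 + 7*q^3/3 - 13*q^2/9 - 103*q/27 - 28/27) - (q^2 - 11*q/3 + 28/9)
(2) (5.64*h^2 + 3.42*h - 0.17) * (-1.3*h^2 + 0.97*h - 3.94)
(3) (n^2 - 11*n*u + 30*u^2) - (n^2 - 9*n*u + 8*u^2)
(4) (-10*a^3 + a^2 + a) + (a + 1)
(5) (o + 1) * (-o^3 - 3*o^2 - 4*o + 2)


(1) = q^4 + 7*q^3/3 - 22*q^2/9 - 4*q/27 - 112/27
(2) = -7.332*h^4 + 1.0248*h^3 - 18.6832*h^2 - 13.6397*h + 0.6698
(3) = -2*n*u + 22*u^2
(4) = -10*a^3 + a^2 + 2*a + 1
(5) = -o^4 - 4*o^3 - 7*o^2 - 2*o + 2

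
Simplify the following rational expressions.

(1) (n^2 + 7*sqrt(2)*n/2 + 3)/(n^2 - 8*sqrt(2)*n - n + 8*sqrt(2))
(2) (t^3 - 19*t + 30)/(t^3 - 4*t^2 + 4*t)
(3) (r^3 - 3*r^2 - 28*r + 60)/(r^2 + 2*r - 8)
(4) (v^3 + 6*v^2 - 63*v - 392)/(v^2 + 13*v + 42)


(1) = (2*n^2 + 7*sqrt(2)*n + 6)/(2*n^2 + n*(-16*sqrt(2) - 2) + 16*sqrt(2))
(2) = (t^2 + 2*t - 15)/(t^2 - 2*t)
(3) = (r^2 - r - 30)/(r + 4)
(4) = (v^2 - v - 56)/(v + 6)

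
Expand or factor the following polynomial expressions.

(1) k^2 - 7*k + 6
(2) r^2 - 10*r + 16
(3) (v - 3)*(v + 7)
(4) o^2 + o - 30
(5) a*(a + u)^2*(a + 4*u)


(1) = (k - 6)*(k - 1)
(2) = (r - 8)*(r - 2)
(3) = v^2 + 4*v - 21
(4) = (o - 5)*(o + 6)
(5) = a^4 + 6*a^3*u + 9*a^2*u^2 + 4*a*u^3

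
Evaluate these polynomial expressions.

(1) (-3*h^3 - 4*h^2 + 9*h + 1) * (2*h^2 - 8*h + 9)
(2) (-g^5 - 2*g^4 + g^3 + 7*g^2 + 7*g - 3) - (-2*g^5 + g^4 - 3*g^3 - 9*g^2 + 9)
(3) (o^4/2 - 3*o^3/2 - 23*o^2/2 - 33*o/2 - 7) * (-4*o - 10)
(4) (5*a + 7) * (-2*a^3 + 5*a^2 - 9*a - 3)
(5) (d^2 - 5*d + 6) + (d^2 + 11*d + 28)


(1) = -6*h^5 + 16*h^4 + 23*h^3 - 106*h^2 + 73*h + 9
(2) = g^5 - 3*g^4 + 4*g^3 + 16*g^2 + 7*g - 12
(3) = -2*o^5 + o^4 + 61*o^3 + 181*o^2 + 193*o + 70
(4) = -10*a^4 + 11*a^3 - 10*a^2 - 78*a - 21
(5) = 2*d^2 + 6*d + 34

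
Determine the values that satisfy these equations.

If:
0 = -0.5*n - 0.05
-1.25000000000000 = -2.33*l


Then:
l = 0.54
n = -0.10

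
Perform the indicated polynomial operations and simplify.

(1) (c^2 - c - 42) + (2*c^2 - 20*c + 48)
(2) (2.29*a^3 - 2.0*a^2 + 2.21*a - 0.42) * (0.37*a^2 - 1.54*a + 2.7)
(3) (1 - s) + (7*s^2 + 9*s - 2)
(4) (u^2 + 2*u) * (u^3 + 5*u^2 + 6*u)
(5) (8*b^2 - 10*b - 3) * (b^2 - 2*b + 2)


(1) = 3*c^2 - 21*c + 6
(2) = 0.8473*a^5 - 4.2666*a^4 + 10.0807*a^3 - 8.9588*a^2 + 6.6138*a - 1.134
(3) = 7*s^2 + 8*s - 1
(4) = u^5 + 7*u^4 + 16*u^3 + 12*u^2
(5) = 8*b^4 - 26*b^3 + 33*b^2 - 14*b - 6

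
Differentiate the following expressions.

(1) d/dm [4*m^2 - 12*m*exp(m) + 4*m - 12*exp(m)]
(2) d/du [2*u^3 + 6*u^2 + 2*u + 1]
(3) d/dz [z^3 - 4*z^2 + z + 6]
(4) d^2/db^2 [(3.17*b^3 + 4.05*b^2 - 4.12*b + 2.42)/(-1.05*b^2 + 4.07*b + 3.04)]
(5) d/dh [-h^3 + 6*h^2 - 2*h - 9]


(1) = -12*m*exp(m) + 8*m - 24*exp(m) + 4
(2) = 6*u^2 + 12*u + 2
(3) = 3*z^2 - 8*z + 1
(4) = (-150.789496*b^3 - 328.904556*b^2 - 34.817772*b - 272.432228)/(1.157625*b^6 - 13.461525*b^5 + 42.124635*b^4 + 10.529497*b^3 - 121.960848*b^2 - 112.839936*b - 28.094464)
(5) = -3*h^2 + 12*h - 2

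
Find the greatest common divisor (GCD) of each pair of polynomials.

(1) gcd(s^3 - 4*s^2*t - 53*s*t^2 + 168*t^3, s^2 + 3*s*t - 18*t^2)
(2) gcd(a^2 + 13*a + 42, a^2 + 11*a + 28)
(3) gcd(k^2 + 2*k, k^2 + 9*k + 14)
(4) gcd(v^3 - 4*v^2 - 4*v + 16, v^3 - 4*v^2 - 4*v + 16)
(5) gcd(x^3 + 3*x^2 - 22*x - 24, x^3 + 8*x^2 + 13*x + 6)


(1) = gcd((s - 8*t)*(s - 3*t)*(s + 7*t), (s - 3*t)*(s + 6*t)) = s - 3*t
(2) = gcd((a + 6)*(a + 7), (a + 4)*(a + 7)) = a + 7
(3) = gcd(k*(k + 2), (k + 2)*(k + 7)) = k + 2
(4) = gcd((v - 4)*(v - 2)*(v + 2), (v - 4)*(v - 2)*(v + 2)) = v^3 - 4*v^2 - 4*v + 16
(5) = gcd((x - 4)*(x + 1)*(x + 6), (x + 1)^2*(x + 6)) = x^2 + 7*x + 6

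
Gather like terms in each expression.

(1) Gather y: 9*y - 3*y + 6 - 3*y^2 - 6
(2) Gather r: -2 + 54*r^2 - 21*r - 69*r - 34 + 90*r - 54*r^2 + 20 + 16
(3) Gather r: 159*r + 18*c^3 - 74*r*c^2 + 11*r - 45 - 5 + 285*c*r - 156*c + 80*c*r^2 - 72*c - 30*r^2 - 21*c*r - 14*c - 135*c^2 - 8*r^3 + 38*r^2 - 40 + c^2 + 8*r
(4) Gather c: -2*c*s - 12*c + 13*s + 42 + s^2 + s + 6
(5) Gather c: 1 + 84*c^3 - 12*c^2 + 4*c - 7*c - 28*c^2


(1) = -3*y^2 + 6*y
(2) = 0
(3) = 18*c^3 - 134*c^2 - 242*c - 8*r^3 + r^2*(80*c + 8) + r*(-74*c^2 + 264*c + 178) - 90
(4) = c*(-2*s - 12) + s^2 + 14*s + 48
(5) = 84*c^3 - 40*c^2 - 3*c + 1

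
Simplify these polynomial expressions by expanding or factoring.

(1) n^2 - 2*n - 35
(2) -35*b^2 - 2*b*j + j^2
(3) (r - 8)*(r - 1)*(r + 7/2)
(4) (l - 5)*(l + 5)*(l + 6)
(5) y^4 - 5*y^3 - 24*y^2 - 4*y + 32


(1) = (n - 7)*(n + 5)
(2) = (-7*b + j)*(5*b + j)
(3) = r^3 - 11*r^2/2 - 47*r/2 + 28
(4) = l^3 + 6*l^2 - 25*l - 150
(5) = (y - 8)*(y - 1)*(y + 2)^2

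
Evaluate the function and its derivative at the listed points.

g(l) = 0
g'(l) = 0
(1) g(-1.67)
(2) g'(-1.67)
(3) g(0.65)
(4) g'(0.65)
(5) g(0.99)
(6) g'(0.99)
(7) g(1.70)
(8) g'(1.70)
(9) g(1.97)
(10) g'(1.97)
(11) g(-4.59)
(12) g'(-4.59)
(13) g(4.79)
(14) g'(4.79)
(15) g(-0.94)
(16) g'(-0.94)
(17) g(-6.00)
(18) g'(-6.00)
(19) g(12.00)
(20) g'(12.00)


(1) = 0.00
(2) = 0.00
(3) = 0.00
(4) = 0.00
(5) = 0.00
(6) = 0.00
(7) = 0.00
(8) = 0.00
(9) = 0.00
(10) = 0.00
(11) = 0.00
(12) = 0.00
(13) = 0.00
(14) = 0.00
(15) = 0.00
(16) = 0.00
(17) = 0.00
(18) = 0.00
(19) = 0.00
(20) = 0.00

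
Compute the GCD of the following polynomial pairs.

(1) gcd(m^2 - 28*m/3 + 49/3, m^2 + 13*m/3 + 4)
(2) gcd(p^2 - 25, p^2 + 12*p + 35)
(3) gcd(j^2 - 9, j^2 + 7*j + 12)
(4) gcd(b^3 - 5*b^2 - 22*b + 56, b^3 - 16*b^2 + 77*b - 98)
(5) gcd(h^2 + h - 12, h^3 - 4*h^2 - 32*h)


(1) = gcd((m - 7)*(m - 7/3), (m + 4/3)*(m + 3)) = 1
(2) = gcd((p - 5)*(p + 5), (p + 5)*(p + 7)) = p + 5
(3) = gcd((j - 3)*(j + 3), (j + 3)*(j + 4)) = j + 3
(4) = gcd((b - 7)*(b - 2)*(b + 4), (b - 7)^2*(b - 2)) = b^2 - 9*b + 14
(5) = gcd((h - 3)*(h + 4), h*(h - 8)*(h + 4)) = h + 4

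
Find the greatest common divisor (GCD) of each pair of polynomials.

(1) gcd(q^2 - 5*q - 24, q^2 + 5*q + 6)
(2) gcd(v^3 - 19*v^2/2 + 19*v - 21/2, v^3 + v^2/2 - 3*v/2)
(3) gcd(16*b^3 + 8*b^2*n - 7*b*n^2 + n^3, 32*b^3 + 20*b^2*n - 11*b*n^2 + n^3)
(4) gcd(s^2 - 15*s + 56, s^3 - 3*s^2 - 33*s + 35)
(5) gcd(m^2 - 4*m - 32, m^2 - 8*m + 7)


(1) = gcd((q - 8)*(q + 3), (q + 2)*(q + 3)) = q + 3
(2) = v - 1
(3) = gcd((-4*b + n)^2*(b + n), (-8*b + n)*(-4*b + n)*(b + n)) = 4*b^2 + 3*b*n - n^2
(4) = gcd((s - 8)*(s - 7), (s - 7)*(s - 1)*(s + 5)) = s - 7
(5) = gcd((m - 8)*(m + 4), (m - 7)*(m - 1)) = 1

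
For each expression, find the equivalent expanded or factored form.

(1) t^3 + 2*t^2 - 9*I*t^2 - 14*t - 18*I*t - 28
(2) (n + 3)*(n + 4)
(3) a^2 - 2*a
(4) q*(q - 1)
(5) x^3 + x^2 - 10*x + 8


(1) = (t + 2)*(t - 7*I)*(t - 2*I)
(2) = n^2 + 7*n + 12
(3) = a*(a - 2)
(4) = q^2 - q
(5) = (x - 2)*(x - 1)*(x + 4)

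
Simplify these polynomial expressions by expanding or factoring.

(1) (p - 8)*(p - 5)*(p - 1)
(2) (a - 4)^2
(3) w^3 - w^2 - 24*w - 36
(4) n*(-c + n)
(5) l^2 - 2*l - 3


(1) = p^3 - 14*p^2 + 53*p - 40
(2) = a^2 - 8*a + 16
(3) = (w - 6)*(w + 2)*(w + 3)
(4) = -c*n + n^2
(5) = (l - 3)*(l + 1)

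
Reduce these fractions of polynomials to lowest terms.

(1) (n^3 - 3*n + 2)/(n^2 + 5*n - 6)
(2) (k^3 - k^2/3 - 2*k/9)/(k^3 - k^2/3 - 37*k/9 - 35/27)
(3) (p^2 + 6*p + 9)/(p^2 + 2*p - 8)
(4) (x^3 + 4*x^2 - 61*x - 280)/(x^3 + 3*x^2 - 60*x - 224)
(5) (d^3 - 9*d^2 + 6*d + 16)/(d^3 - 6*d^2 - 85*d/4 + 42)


(1) = (n^2 + n - 2)/(n + 6)
(2) = (9*k^2 - 6*k)/(9*k^2 - 6*k - 35)
(3) = (p^2 + 6*p + 9)/(p^2 + 2*p - 8)
(4) = (x + 5)/(x + 4)
(5) = (4*d^2 - 4*d - 8)/(4*d^2 + 8*d - 21)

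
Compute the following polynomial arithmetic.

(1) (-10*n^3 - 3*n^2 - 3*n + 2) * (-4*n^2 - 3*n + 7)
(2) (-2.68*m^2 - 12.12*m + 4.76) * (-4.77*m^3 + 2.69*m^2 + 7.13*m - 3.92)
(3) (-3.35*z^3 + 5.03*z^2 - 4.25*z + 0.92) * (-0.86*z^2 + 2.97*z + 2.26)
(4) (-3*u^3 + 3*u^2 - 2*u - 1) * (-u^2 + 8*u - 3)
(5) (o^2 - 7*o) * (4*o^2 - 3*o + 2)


(1) = 40*n^5 + 42*n^4 - 49*n^3 - 20*n^2 - 27*n + 14
(2) = 12.7836*m^5 + 50.6032*m^4 - 74.4164*m^3 - 63.1056*m^2 + 81.4492*m - 18.6592
(3) = 2.881*z^5 - 14.2753*z^4 + 11.0231*z^3 - 2.0459*z^2 - 6.8726*z + 2.0792
(4) = 3*u^5 - 27*u^4 + 35*u^3 - 24*u^2 - 2*u + 3
(5) = 4*o^4 - 31*o^3 + 23*o^2 - 14*o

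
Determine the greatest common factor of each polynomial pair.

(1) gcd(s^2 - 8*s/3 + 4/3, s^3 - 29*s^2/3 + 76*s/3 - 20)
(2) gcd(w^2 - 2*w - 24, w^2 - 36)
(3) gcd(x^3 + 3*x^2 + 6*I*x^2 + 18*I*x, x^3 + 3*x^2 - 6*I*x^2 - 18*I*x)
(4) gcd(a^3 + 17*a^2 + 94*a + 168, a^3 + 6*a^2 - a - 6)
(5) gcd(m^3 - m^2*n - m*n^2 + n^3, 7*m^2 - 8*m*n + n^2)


(1) = gcd((s - 2)*(s - 2/3), (s - 6)*(s - 2)*(s - 5/3)) = s - 2
(2) = gcd((w - 6)*(w + 4), (w - 6)*(w + 6)) = w - 6
(3) = gcd(x*(x + 3)*(x + 6*I), x*(x + 3)*(x - 6*I)) = x^2 + 3*x
(4) = gcd((a + 4)*(a + 6)*(a + 7), (a - 1)*(a + 1)*(a + 6)) = a + 6
(5) = m - n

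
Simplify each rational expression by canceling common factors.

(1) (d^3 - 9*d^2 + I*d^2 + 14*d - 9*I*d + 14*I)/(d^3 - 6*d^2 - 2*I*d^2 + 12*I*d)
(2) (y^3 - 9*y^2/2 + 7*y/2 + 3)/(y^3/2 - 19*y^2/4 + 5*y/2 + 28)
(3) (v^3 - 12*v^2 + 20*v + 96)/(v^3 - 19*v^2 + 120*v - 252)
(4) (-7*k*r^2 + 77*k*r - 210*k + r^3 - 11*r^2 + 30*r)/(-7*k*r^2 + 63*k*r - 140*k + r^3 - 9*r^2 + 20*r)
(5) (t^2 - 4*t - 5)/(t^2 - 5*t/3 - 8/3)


(1) = (d^3 + d^2*(-9 + I) + d*(14 - 9*I) + 14*I)/(d^3 + d^2*(-6 - 2*I) + 12*I*d)
(2) = (4*y^3 - 18*y^2 + 14*y + 12)/(2*y^3 - 19*y^2 + 10*y + 112)
(3) = (v^2 - 6*v - 16)/(v^2 - 13*v + 42)
(4) = (r - 6)/(r - 4)
(5) = (3*t - 15)/(3*t - 8)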